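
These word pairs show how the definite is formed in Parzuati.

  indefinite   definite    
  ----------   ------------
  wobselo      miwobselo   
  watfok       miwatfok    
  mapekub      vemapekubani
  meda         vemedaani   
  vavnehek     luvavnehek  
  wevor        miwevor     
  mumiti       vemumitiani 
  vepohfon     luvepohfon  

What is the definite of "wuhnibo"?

miwuhnibo

watfok and vavnehek both end in -k yet inflect differently (miwatfok, luvavnehek), so the final letter is not what conditions the rule; the first letter is.
"wuhnibo" begins with w-. The stems beginning with w- (wevor → miwevor, watfok → miwatfok, wobselo → miwobselo) add the prefix mi-.
The other patterns: stems beginning with m- add ve- … -ani around the stem; stems beginning with v- add the prefix lu-.
So wuhnibo → miwuhnibo.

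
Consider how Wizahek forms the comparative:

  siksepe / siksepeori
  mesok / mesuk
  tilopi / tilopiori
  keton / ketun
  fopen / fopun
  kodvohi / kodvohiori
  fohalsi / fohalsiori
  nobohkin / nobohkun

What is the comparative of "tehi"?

tehiori

nobohkin and kodvohi both have last vowel 'i' yet inflect differently (nobohkun, kodvohiori), so the last vowel is not what conditions the rule; whether the stem ends in a vowel or a consonant is.
"tehi" ends in a vowel. The stems ending in a vowel (kodvohi → kodvohiori, siksepe → siksepeori, fohalsi → fohalsiori) add -ori.
The other pattern: stems ending in a consonant change the last vowel to 'u'.
So tehi → tehiori.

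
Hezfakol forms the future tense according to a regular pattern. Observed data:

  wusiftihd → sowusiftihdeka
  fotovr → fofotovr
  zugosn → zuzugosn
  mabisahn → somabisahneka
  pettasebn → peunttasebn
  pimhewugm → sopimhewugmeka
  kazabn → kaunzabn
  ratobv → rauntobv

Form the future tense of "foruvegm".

zugosn and kazabn both end in -n yet inflect differently (zuzugosn, kaunzabn), so the final letter is not what conditions the rule; the second-to-last letter is.
"foruvegm" has second-to-last letter 'g'. The one such stem in the data (pimhewugm → sopimhewugmeka) adds so- … -eka around the stem, so the same rule applies.
So foruvegm → soforuvegmeka.

soforuvegmeka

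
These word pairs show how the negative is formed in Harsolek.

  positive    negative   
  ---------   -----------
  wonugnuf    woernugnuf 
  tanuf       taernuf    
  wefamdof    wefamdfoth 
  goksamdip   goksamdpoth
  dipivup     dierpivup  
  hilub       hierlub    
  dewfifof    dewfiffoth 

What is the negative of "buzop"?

buzpoth

dewfifof and tanuf both end in -f yet inflect differently (dewfiffoth, taernuf), so the final letter is not what conditions the rule; the last vowel is.
"buzop" has last vowel 'o'. The stems whose last vowel is 'o' (dewfifof → dewfiffoth, wefamdof → wefamdfoth) delete the last vowel and add -oth.
So buzop → buzpoth.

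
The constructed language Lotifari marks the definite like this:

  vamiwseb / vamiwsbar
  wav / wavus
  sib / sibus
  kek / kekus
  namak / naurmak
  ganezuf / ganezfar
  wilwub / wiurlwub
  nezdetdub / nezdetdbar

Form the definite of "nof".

nofus

kek and namak both end in -k yet inflect differently (kekus, naurmak), so the final letter is not what conditions the rule; the number of vowels is.
"nof" has 1 vowel. The stems with 1 vowel (sib → sibus, wav → wavus, kek → kekus) add -us.
So nof → nofus.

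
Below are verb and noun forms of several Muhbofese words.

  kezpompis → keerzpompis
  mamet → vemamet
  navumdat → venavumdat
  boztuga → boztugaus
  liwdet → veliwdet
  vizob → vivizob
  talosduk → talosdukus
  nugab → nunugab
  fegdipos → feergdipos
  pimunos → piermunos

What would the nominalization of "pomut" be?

vizob and pimunos both have last vowel 'o' yet inflect differently (vivizob, piermunos), so the last vowel is not what conditions the rule; the final letter is.
"pomut" ends in -t. The stems ending in -t (mamet → vemamet, liwdet → veliwdet, navumdat → venavumdat) add the prefix ve-.
The other patterns: stems ending in -b repeat the first consonant+vowel as a prefix; stems ending in -s insert -er- after the first vowel; stems ending in -a or -k add -us.
So pomut → vepomut.

vepomut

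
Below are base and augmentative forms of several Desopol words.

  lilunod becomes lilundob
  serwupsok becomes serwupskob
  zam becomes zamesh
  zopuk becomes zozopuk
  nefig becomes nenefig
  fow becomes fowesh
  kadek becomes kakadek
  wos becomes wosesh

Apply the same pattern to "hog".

kadek and serwupsok both end in -k yet inflect differently (kakadek, serwupskob), so the final letter is not what conditions the rule; the number of vowels is.
"hog" has 1 vowel. The stems with 1 vowel (zam → zamesh, wos → wosesh, fow → fowesh) add -esh.
So hog → hogesh.

hogesh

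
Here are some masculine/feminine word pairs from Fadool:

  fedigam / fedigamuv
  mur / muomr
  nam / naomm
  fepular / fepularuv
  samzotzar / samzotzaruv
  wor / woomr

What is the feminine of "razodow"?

mur and fepular both end in -r yet inflect differently (muomr, fepularuv), so the final letter is not what conditions the rule; the number of vowels is.
"razodow" has 3 vowels. The stems with 3 vowels (fepular → fepularuv, samzotzar → samzotzaruv, fedigam → fedigamuv) add -uv.
So razodow → razodowuv.

razodowuv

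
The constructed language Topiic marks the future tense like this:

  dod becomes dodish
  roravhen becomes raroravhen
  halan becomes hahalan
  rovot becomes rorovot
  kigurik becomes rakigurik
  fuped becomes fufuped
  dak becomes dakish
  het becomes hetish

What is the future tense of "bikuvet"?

rabikuvet

"bikuvet" has 3 vowels. The stems with 3 vowels (kigurik → rakigurik, roravhen → raroravhen) add the prefix ra-.
So bikuvet → rabikuvet.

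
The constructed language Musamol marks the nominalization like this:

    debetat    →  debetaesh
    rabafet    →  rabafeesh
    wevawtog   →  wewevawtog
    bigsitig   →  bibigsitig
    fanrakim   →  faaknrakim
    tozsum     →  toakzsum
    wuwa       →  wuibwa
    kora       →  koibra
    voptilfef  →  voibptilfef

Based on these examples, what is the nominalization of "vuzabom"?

bigsitig and fanrakim both have last vowel 'i' yet inflect differently (bibigsitig, faaknrakim), so the last vowel is not what conditions the rule; the final letter is.
"vuzabom" ends in -m. The stems ending in -m (fanrakim → faaknrakim, tozsum → toakzsum) insert -ak- after the first vowel.
The other patterns: stems ending in -t drop the final letter and add -esh; stems ending in -g repeat the first consonant+vowel as a prefix; stems ending in -a or -f insert -ib- after the first vowel.
So vuzabom → vuakzabom.

vuakzabom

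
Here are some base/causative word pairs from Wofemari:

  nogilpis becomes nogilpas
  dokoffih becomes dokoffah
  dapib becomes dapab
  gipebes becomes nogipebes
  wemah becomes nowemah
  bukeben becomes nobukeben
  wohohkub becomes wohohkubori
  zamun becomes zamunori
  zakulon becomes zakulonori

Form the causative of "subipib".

subipab

nogilpis and gipebes both end in -s yet inflect differently (nogilpas, nogipebes), so the final letter is not what conditions the rule; the last vowel is.
"subipib" has last vowel 'i'. The stems whose last vowel is 'i' (nogilpis → nogilpas, dokoffih → dokoffah, dapib → dapab) change the last vowel to 'a'.
The other patterns: stems whose last vowel is 'a' or 'e' add the prefix no-; stems whose last vowel is 'o' or 'u' add -ori.
So subipib → subipab.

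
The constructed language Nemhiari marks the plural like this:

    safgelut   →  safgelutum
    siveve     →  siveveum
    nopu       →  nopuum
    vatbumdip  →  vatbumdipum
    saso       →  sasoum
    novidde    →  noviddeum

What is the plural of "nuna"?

nunaum

Every pair shown (safgelut → safgelutum, siveve → siveveum, nopu → nopuum, …) follows the same rule: add -um.
So nuna → nunaum.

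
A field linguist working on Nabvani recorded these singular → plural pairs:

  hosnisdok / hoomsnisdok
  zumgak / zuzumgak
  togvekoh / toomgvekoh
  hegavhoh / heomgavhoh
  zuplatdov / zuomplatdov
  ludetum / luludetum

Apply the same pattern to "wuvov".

hosnisdok and zumgak both end in -k yet inflect differently (hoomsnisdok, zuzumgak), so the final letter is not what conditions the rule; the last vowel is.
"wuvov" has last vowel 'o'. The stems whose last vowel is 'o' (hosnisdok → hoomsnisdok, hegavhoh → heomgavhoh, togvekoh → toomgvekoh) insert -om- after the first vowel.
The other pattern: stems whose last vowel is 'a' or 'u' repeat the first consonant+vowel as a prefix.
So wuvov → wuomvov.

wuomvov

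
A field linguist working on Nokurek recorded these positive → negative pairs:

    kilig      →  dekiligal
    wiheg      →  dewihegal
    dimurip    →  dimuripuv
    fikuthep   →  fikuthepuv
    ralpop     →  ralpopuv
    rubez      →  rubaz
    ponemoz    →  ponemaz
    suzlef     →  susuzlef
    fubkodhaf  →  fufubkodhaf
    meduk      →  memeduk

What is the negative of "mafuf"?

mamafuf

kilig and dimurip both have last vowel 'i' yet inflect differently (dekiligal, dimuripuv), so the last vowel is not what conditions the rule; the final letter is.
"mafuf" ends in -f. The stems ending in -f (suzlef → susuzlef, fubkodhaf → fufubkodhaf) repeat the first consonant+vowel as a prefix.
So mafuf → mamafuf.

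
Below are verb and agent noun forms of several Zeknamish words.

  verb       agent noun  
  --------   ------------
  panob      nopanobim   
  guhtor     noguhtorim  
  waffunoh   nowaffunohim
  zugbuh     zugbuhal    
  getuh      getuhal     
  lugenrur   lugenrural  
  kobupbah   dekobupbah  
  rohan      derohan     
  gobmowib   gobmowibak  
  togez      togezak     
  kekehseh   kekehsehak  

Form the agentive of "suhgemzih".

suhgemzihak

waffunoh and zugbuh both end in -h yet inflect differently (nowaffunohim, zugbuhal), so the final letter is not what conditions the rule; the last vowel is.
"suhgemzih" has last vowel 'i'. The one such stem in the data (gobmowib → gobmowibak) adds -ak, so the same rule applies.
The other patterns: stems whose last vowel is 'o' add no- … -im around the stem; stems whose last vowel is 'u' add -al; stems whose last vowel is 'a' add the prefix de-.
So suhgemzih → suhgemzihak.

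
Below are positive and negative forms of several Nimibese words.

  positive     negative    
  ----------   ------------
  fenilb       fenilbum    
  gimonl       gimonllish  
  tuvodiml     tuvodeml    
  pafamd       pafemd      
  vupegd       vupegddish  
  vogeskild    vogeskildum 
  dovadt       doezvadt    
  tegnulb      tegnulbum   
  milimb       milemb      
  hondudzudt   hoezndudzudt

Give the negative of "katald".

kataldum

vogeskild and pafamd both end in -d yet inflect differently (vogeskildum, pafemd), so the final letter is not what conditions the rule; the second-to-last letter is.
"katald" has second-to-last letter 'l'. The stems whose second-to-last letter is 'l' (tegnulb → tegnulbum, fenilb → fenilbum, vogeskild → vogeskildum) add -um.
So katald → kataldum.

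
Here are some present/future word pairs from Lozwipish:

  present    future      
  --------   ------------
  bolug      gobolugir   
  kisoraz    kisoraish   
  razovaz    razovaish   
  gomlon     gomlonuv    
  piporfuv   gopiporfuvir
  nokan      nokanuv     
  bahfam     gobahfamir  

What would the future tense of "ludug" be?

goludugir

kisoraz and nokan both have last vowel 'a' yet inflect differently (kisoraish, nokanuv), so the last vowel is not what conditions the rule; the final letter is.
"ludug" ends in -g. The one such stem in the data (bolug → gobolugir) adds go- … -ir around the stem, so the same rule applies.
The other patterns: stems ending in -z drop the final letter and add -ish; stems ending in -n add -uv.
So ludug → goludugir.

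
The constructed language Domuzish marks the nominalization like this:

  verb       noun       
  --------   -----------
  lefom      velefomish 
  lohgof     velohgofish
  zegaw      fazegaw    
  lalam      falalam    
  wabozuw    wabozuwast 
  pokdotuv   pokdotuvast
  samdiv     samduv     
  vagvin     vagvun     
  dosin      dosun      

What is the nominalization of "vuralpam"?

favuralpam

"vuralpam" has last vowel 'a'. The stems whose last vowel is 'a' (zegaw → fazegaw, lalam → falalam) add the prefix fa-.
So vuralpam → favuralpam.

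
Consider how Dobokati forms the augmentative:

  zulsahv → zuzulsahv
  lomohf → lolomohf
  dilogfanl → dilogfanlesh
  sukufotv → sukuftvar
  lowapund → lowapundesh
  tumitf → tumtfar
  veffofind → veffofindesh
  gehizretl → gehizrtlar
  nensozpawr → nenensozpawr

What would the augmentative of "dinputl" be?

dilogfanl and gehizretl both end in -l yet inflect differently (dilogfanlesh, gehizrtlar), so the final letter is not what conditions the rule; the second-to-last letter is.
"dinputl" has second-to-last letter 't'. The stems whose second-to-last letter is 't' (gehizretl → gehizrtlar, tumitf → tumtfar, sukufotv → sukuftvar) delete the last vowel and add -ar.
The other patterns: stems whose second-to-last letter is 'n' add -esh; stems whose second-to-last letter is 'h' or 'w' repeat the first consonant+vowel as a prefix.
So dinputl → dinptlar.

dinptlar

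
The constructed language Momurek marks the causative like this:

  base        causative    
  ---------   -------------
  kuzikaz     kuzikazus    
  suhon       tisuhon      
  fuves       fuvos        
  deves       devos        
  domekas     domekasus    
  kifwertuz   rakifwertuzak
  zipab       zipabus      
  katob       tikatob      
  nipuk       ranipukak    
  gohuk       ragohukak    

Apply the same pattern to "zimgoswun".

"zimgoswun" has last vowel 'u'. The stems whose last vowel is 'u' (kifwertuz → rakifwertuzak, nipuk → ranipukak, gohuk → ragohukak) add ra- … -ak around the stem.
So zimgoswun → razimgoswunak.

razimgoswunak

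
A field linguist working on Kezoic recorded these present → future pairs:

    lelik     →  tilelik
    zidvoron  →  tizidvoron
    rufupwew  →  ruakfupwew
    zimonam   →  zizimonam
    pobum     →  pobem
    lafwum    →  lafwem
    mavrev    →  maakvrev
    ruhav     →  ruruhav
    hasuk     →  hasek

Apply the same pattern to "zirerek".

hasuk and lelik both end in -k yet inflect differently (hasek, tilelik), so the final letter is not what conditions the rule; the last vowel is.
"zirerek" has last vowel 'e'. The stems whose last vowel is 'e' (rufupwew → ruakfupwew, mavrev → maakvrev) insert -ak- after the first vowel.
The other patterns: stems whose last vowel is 'u' change the last vowel to 'e'; stems whose last vowel is 'i' or 'o' add the prefix ti-; stems whose last vowel is 'a' repeat the first consonant+vowel as a prefix.
So zirerek → ziakrerek.

ziakrerek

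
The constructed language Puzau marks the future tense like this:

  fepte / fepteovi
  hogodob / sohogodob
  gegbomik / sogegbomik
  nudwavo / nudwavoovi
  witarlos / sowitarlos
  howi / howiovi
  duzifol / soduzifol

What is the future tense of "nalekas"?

sonalekas

"nalekas" ends in a consonant. The stems ending in a consonant (hogodob → sohogodob, duzifol → soduzifol, gegbomik → sogegbomik) add the prefix so-.
So nalekas → sonalekas.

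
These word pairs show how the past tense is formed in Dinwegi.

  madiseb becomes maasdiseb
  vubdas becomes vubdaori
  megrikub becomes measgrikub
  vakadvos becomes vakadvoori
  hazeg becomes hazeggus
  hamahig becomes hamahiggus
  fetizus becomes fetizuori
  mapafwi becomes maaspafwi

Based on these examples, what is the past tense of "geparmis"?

geparmiori

hamahig and mapafwi both have last vowel 'i' yet inflect differently (hamahiggus, maaspafwi), so the last vowel is not what conditions the rule; the final letter is.
"geparmis" ends in -s. The stems ending in -s (vakadvos → vakadvoori, fetizus → fetizuori, vubdas → vubdaori) drop the final letter and add -ori.
So geparmis → geparmiori.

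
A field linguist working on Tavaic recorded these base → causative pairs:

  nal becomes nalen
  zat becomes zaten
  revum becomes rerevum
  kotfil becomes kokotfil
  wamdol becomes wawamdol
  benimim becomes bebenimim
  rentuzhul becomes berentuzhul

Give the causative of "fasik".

"fasik" has 2 vowels. The stems with 2 vowels (revum → rerevum, kotfil → kokotfil, wamdol → wawamdol) repeat the first consonant+vowel as a prefix.
The other patterns: stems with 1 vowel add -en; stems with 3 vowels add the prefix be-.
So fasik → fafasik.

fafasik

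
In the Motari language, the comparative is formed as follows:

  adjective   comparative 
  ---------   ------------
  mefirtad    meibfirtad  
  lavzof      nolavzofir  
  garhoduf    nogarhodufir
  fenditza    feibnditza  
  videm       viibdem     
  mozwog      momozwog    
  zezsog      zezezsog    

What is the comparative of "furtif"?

nofurtifir

mozwog and lavzof both have last vowel 'o' yet inflect differently (momozwog, nolavzofir), so the last vowel is not what conditions the rule; the final letter is.
"furtif" ends in -f. The stems ending in -f (garhoduf → nogarhodufir, lavzof → nolavzofir) add no- … -ir around the stem.
So furtif → nofurtifir.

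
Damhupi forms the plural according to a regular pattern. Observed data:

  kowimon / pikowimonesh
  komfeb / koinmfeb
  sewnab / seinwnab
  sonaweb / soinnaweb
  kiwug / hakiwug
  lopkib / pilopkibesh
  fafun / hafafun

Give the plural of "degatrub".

hadegatrub

komfeb and lopkib both end in -b yet inflect differently (koinmfeb, pilopkibesh), so the final letter is not what conditions the rule; the last vowel is.
"degatrub" has last vowel 'u'. The stems whose last vowel is 'u' (fafun → hafafun, kiwug → hakiwug) add the prefix ha-.
The other patterns: stems whose last vowel is 'a' or 'e' insert -in- after the first vowel; stems whose last vowel is 'i' or 'o' add pi- … -esh around the stem.
So degatrub → hadegatrub.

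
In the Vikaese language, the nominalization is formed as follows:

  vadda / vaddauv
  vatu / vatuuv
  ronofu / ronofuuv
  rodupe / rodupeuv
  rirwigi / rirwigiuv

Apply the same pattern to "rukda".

rukdauv

Every pair shown (vadda → vaddauv, vatu → vatuuv, ronofu → ronofuuv, …) follows the same rule: add -uv.
So rukda → rukdauv.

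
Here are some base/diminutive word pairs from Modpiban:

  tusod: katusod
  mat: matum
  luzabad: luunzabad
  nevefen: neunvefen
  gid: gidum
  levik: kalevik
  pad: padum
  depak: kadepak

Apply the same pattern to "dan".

pad and tusod both end in -d yet inflect differently (padum, katusod), so the final letter is not what conditions the rule; the number of vowels is.
"dan" has 1 vowel. The stems with 1 vowel (pad → padum, mat → matum, gid → gidum) add -um.
So dan → danum.

danum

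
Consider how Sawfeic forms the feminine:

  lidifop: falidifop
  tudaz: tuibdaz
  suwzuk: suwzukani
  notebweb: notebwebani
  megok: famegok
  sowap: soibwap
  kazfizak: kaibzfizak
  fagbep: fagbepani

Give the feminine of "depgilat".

megok and kazfizak both end in -k yet inflect differently (famegok, kaibzfizak), so the final letter is not what conditions the rule; the last vowel is.
"depgilat" has last vowel 'a'. The stems whose last vowel is 'a' (kazfizak → kaibzfizak, tudaz → tuibdaz, sowap → soibwap) insert -ib- after the first vowel.
The other patterns: stems whose last vowel is 'o' add the prefix fa-; stems whose last vowel is 'e' or 'u' add -ani.
So depgilat → deibpgilat.

deibpgilat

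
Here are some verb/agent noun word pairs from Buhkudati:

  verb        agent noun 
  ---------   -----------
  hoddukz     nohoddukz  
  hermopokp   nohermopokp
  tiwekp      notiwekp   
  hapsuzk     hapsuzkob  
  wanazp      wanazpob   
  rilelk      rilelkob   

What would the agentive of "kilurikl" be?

nokilurikl

hermopokp and wanazp both end in -p yet inflect differently (nohermopokp, wanazpob), so the final letter is not what conditions the rule; the second-to-last letter is.
"kilurikl" has second-to-last letter 'k'. The stems whose second-to-last letter is 'k' (hoddukz → nohoddukz, hermopokp → nohermopokp, tiwekp → notiwekp) add the prefix no-.
So kilurikl → nokilurikl.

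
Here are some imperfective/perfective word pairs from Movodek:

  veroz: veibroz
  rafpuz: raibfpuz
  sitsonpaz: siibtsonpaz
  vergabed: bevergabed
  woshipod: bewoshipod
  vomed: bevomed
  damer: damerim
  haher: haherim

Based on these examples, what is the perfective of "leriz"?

leibriz

veroz and woshipod both have last vowel 'o' yet inflect differently (veibroz, bewoshipod), so the last vowel is not what conditions the rule; the final letter is.
"leriz" ends in -z. The stems ending in -z (veroz → veibroz, rafpuz → raibfpuz, sitsonpaz → siibtsonpaz) insert -ib- after the first vowel.
So leriz → leibriz.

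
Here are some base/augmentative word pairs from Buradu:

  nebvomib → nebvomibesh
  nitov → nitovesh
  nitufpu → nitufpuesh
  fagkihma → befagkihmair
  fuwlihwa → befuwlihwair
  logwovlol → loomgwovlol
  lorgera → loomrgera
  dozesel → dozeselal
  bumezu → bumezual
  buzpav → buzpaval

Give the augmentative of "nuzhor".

nuzhoresh

fagkihma and lorgera both end in -a yet inflect differently (befagkihmair, loomrgera), so the final letter is not what conditions the rule; the first letter is.
"nuzhor" begins with n-. The stems beginning with n- (nebvomib → nebvomibesh, nitov → nitovesh, nitufpu → nitufpuesh) add -esh.
So nuzhor → nuzhoresh.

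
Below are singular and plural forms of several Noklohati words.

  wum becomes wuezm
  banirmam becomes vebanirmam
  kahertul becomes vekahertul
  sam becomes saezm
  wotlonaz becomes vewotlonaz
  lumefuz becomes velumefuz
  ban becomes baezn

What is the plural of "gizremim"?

sam and banirmam both end in -m yet inflect differently (saezm, vebanirmam), so the final letter is not what conditions the rule; the number of vowels is.
"gizremim" has 3 vowels. The stems with 3 vowels (lumefuz → velumefuz, wotlonaz → vewotlonaz, kahertul → vekahertul) add the prefix ve-.
The other pattern: stems with 1 vowel insert -ez- after the first vowel.
So gizremim → vegizremim.

vegizremim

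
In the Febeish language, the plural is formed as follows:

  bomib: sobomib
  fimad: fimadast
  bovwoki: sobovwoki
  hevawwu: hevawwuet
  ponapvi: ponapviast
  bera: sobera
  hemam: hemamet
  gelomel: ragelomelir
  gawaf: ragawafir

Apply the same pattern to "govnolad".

ragovnoladir

bovwoki and ponapvi both end in -i yet inflect differently (sobovwoki, ponapviast), so the final letter is not what conditions the rule; the first letter is.
"govnolad" begins with g-. The stems beginning with g- (gawaf → ragawafir, gelomel → ragelomelir) add ra- … -ir around the stem.
So govnolad → ragovnoladir.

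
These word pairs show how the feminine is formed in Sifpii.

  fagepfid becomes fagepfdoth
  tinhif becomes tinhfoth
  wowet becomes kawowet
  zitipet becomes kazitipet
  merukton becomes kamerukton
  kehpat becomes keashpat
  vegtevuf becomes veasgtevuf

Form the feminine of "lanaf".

laasnaf

"lanaf" has last vowel 'a'. The one such stem in the data (kehpat → keashpat) inserts -as- after the first vowel (as does vegtevuf), so the same rule applies.
The other patterns: stems whose last vowel is 'i' delete the last vowel and add -oth; stems whose last vowel is 'e' or 'o' add the prefix ka-.
So lanaf → laasnaf.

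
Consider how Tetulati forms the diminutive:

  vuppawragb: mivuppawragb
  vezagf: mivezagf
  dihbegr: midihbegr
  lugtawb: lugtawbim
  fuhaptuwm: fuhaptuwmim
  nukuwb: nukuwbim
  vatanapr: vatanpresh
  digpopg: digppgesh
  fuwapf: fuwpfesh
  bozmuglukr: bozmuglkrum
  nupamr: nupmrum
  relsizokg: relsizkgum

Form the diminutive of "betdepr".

"betdepr" has second-to-last letter 'p'. The stems whose second-to-last letter is 'p' (vatanapr → vatanpresh, digpopg → digppgesh, fuwapf → fuwpfesh) delete the last vowel and add -esh.
The other patterns: stems whose second-to-last letter is 'g' add the prefix mi-; stems whose second-to-last letter is 'w' add -im; stems whose second-to-last letter is 'k' or 'm' delete the last vowel and add -um.
So betdepr → betdpresh.

betdpresh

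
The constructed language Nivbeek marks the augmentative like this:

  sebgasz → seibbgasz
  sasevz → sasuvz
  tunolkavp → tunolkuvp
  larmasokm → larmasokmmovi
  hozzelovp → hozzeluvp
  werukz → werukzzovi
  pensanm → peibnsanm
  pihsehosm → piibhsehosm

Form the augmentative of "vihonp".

sasevz and werukz both end in -z yet inflect differently (sasuvz, werukzzovi), so the final letter is not what conditions the rule; the second-to-last letter is.
"vihonp" has second-to-last letter 'n'. The one such stem in the data (pensanm → peibnsanm) inserts -ib- after the first vowel (as do sebgasz, pihsehosm), so the same rule applies.
So vihonp → viibhonp.

viibhonp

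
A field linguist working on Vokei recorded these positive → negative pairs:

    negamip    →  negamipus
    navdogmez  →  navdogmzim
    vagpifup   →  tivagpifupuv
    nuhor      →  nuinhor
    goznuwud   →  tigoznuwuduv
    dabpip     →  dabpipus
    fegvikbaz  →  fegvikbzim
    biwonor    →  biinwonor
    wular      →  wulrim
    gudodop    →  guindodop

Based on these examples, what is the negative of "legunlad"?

gudodop and vagpifup both end in -p yet inflect differently (guindodop, tivagpifupuv), so the final letter is not what conditions the rule; the last vowel is.
"legunlad" has last vowel 'a'. The stems whose last vowel is 'a' (wular → wulrim, fegvikbaz → fegvikbzim) delete the last vowel and add -im.
So legunlad → legunldim.

legunldim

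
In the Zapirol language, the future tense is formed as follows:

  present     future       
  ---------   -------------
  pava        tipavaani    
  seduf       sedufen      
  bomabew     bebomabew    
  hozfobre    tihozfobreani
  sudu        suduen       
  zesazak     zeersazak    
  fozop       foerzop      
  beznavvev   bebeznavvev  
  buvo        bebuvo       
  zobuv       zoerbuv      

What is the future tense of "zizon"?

zierzon

zobuv and beznavvev both end in -v yet inflect differently (zoerbuv, bebeznavvev), so the final letter is not what conditions the rule; the first letter is.
"zizon" begins with z-. The stems beginning with z- (zobuv → zoerbuv, zesazak → zeersazak) insert -er- after the first vowel.
So zizon → zierzon.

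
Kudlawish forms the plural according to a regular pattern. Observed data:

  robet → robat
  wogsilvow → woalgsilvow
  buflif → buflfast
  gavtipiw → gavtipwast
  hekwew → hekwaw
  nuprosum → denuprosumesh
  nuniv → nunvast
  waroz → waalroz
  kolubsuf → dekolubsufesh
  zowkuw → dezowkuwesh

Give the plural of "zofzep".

gavtipiw and hekwew both end in -w yet inflect differently (gavtipwast, hekwaw), so the final letter is not what conditions the rule; the last vowel is.
"zofzep" has last vowel 'e'. The stems whose last vowel is 'e' (robet → robat, hekwew → hekwaw) change the last vowel to 'a'.
So zofzep → zofzap.

zofzap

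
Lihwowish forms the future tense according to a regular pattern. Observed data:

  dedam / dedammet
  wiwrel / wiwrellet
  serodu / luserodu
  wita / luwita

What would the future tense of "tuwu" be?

lutuwu

"tuwu" ends in a vowel. The stems ending in a vowel (wita → luwita, serodu → luserodu) add the prefix lu-.
The other pattern: stems ending in a consonant double the final consonant and add -et.
So tuwu → lutuwu.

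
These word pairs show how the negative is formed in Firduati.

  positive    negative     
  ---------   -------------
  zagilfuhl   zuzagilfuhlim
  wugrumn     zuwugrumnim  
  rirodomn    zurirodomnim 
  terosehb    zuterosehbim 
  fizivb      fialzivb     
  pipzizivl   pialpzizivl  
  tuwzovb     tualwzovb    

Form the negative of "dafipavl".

daalfipavl

terosehb and fizivb both end in -b yet inflect differently (zuterosehbim, fialzivb), so the final letter is not what conditions the rule; the second-to-last letter is.
"dafipavl" has second-to-last letter 'v'. The stems whose second-to-last letter is 'v' (fizivb → fialzivb, pipzizivl → pialpzizivl, tuwzovb → tualwzovb) insert -al- after the first vowel.
The other pattern: stems whose second-to-last letter is 'h' or 'm' add zu- … -im around the stem.
So dafipavl → daalfipavl.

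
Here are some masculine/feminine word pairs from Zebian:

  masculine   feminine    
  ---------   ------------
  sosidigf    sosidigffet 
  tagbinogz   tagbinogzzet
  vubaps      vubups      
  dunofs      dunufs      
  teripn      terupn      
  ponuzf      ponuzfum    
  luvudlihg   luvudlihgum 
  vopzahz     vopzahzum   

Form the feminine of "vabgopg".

vabgupg

sosidigf and ponuzf both end in -f yet inflect differently (sosidigffet, ponuzfum), so the final letter is not what conditions the rule; the second-to-last letter is.
"vabgopg" has second-to-last letter 'p'. The stems whose second-to-last letter is 'p' (vubaps → vubups, teripn → terupn) change the last vowel to 'u'.
So vabgopg → vabgupg.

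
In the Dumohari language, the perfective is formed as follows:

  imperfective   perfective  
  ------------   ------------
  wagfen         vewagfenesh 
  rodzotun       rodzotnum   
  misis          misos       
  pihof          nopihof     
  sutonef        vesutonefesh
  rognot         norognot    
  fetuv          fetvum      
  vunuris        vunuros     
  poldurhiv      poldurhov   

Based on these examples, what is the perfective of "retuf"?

retfum

poldurhiv and fetuv both end in -v yet inflect differently (poldurhov, fetvum), so the final letter is not what conditions the rule; the last vowel is.
"retuf" has last vowel 'u'. The stems whose last vowel is 'u' (fetuv → fetvum, rodzotun → rodzotnum) delete the last vowel and add -um.
So retuf → retfum.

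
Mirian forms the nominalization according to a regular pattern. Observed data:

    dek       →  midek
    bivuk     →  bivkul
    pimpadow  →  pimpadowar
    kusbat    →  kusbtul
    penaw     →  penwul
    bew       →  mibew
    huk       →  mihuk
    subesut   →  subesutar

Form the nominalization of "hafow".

hafwul

dek and bivuk both end in -k yet inflect differently (midek, bivkul), so the final letter is not what conditions the rule; the number of vowels is.
"hafow" has 2 vowels. The stems with 2 vowels (bivuk → bivkul, kusbat → kusbtul, penaw → penwul) delete the last vowel and add -ul.
The other patterns: stems with 1 vowel add the prefix mi-; stems with 3 vowels add -ar.
So hafow → hafwul.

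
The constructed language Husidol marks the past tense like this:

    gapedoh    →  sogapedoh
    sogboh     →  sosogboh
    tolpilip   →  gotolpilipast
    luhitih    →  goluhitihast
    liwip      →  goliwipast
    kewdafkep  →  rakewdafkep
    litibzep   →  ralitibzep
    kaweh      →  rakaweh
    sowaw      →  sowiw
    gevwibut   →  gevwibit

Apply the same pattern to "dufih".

godufihast

"dufih" has last vowel 'i'. The stems whose last vowel is 'i' (tolpilip → gotolpilipast, luhitih → goluhitihast, liwip → goliwipast) add go- … -ast around the stem.
The other patterns: stems whose last vowel is 'o' add the prefix so-; stems whose last vowel is 'e' add the prefix ra-; stems whose last vowel is 'a' or 'u' change the last vowel to 'i'.
So dufih → godufihast.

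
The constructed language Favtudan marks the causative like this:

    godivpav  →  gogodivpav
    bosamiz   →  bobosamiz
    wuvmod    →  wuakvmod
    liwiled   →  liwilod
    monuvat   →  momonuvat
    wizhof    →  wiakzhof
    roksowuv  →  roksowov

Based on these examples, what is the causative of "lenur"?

lenor

"lenur" has last vowel 'u'. The one such stem in the data (roksowuv → roksowov) changes the last vowel to 'o' (as does liwiled), so the same rule applies.
So lenur → lenor.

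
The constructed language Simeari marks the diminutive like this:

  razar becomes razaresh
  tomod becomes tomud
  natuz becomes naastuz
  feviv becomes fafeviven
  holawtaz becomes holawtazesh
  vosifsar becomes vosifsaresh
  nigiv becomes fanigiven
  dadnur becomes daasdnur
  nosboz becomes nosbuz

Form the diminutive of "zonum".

"zonum" has last vowel 'u'. The stems whose last vowel is 'u' (dadnur → daasdnur, natuz → naastuz) insert -as- after the first vowel.
The other patterns: stems whose last vowel is 'o' change the last vowel to 'u'; stems whose last vowel is 'i' add fa- … -en around the stem; stems whose last vowel is 'a' add -esh.
So zonum → zoasnum.

zoasnum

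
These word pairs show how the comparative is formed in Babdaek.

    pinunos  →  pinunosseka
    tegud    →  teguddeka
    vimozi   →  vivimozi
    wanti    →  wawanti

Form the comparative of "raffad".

raffaddeka

pinunos and vimozi both have 3 vowels yet inflect differently (pinunosseka, vivimozi), so the number of vowels is not what conditions the rule; whether the stem ends in a vowel or a consonant is.
"raffad" ends in a consonant. The stems ending in a consonant (pinunos → pinunosseka, tegud → teguddeka) double the final consonant and add -eka.
So raffad → raffaddeka.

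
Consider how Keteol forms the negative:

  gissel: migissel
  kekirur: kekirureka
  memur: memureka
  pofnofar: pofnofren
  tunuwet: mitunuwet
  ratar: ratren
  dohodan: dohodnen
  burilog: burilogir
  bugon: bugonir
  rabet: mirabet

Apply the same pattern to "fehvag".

fehvgen

memur and pofnofar both end in -r yet inflect differently (memureka, pofnofren), so the final letter is not what conditions the rule; the last vowel is.
"fehvag" has last vowel 'a'. The stems whose last vowel is 'a' (pofnofar → pofnofren, ratar → ratren, dohodan → dohodnen) delete the last vowel and add -en.
The other patterns: stems whose last vowel is 'o' add -ir; stems whose last vowel is 'e' add the prefix mi-; stems whose last vowel is 'u' add -eka.
So fehvag → fehvgen.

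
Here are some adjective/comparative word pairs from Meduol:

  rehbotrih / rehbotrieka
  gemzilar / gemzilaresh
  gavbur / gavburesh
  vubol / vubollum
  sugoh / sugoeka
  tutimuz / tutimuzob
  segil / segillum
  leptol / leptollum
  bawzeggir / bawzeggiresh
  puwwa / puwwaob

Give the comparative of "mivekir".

rehbotrih and segil both have last vowel 'i' yet inflect differently (rehbotrieka, segillum), so the last vowel is not what conditions the rule; the final letter is.
"mivekir" ends in -r. The stems ending in -r (gemzilar → gemzilaresh, bawzeggir → bawzeggiresh, gavbur → gavburesh) add -esh.
The other patterns: stems ending in -h drop the final letter and add -eka; stems ending in -l double the final consonant and add -um; stems ending in -a or -z add -ob.
So mivekir → mivekiresh.

mivekiresh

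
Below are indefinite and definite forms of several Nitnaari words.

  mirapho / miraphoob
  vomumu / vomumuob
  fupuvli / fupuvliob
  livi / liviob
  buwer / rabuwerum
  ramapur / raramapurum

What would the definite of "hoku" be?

vomumu and ramapur both have last vowel 'u' yet inflect differently (vomumuob, raramapurum), so the last vowel is not what conditions the rule; whether the stem ends in a vowel or a consonant is.
"hoku" ends in a vowel. The stems ending in a vowel (mirapho → miraphoob, vomumu → vomumuob, fupuvli → fupuvliob) add -ob.
So hoku → hokuob.

hokuob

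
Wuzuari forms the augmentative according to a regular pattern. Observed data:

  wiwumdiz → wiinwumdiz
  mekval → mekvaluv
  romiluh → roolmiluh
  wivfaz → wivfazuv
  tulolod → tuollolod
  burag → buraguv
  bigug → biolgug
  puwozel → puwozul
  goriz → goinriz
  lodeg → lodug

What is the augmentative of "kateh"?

bigug and burag both end in -g yet inflect differently (biolgug, buraguv), so the final letter is not what conditions the rule; the last vowel is.
"kateh" has last vowel 'e'. The stems whose last vowel is 'e' (lodeg → lodug, puwozel → puwozul) change the last vowel to 'u'.
The other patterns: stems whose last vowel is 'o' or 'u' insert -ol- after the first vowel; stems whose last vowel is 'a' add -uv; stems whose last vowel is 'i' insert -in- after the first vowel.
So kateh → katuh.

katuh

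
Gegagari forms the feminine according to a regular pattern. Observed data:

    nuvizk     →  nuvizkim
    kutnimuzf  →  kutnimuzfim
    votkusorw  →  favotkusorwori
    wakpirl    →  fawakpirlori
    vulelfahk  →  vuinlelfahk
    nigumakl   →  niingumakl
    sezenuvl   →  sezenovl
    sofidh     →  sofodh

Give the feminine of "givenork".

fagivenorkori

nuvizk and vulelfahk both end in -k yet inflect differently (nuvizkim, vuinlelfahk), so the final letter is not what conditions the rule; the second-to-last letter is.
"givenork" has second-to-last letter 'r'. The stems whose second-to-last letter is 'r' (votkusorw → favotkusorwori, wakpirl → fawakpirlori) add fa- … -ori around the stem.
The other patterns: stems whose second-to-last letter is 'z' add -im; stems whose second-to-last letter is 'h' or 'k' insert -in- after the first vowel; stems whose second-to-last letter is 'd' or 'v' change the last vowel to 'o'.
So givenork → fagivenorkori.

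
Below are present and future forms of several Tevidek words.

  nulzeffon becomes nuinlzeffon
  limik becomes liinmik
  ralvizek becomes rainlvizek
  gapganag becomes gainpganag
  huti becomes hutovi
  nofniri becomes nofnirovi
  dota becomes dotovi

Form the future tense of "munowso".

munowsovi

nofniri and limik both have last vowel 'i' yet inflect differently (nofnirovi, liinmik), so the last vowel is not what conditions the rule; whether the stem ends in a vowel or a consonant is.
"munowso" ends in a vowel. The stems ending in a vowel (nofniri → nofnirovi, dota → dotovi, huti → hutovi) drop the final letter and add -ovi.
The other pattern: stems ending in a consonant insert -in- after the first vowel.
So munowso → munowsovi.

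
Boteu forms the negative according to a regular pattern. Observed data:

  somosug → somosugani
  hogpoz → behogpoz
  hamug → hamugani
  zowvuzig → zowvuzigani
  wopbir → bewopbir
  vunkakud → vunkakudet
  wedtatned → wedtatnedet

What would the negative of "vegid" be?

vegidet

vunkakud and somosug both have last vowel 'u' yet inflect differently (vunkakudet, somosugani), so the last vowel is not what conditions the rule; the final letter is.
"vegid" ends in -d. The stems ending in -d (vunkakud → vunkakudet, wedtatned → wedtatnedet) add -et.
The other patterns: stems ending in -g add -ani; stems ending in -r or -z add the prefix be-.
So vegid → vegidet.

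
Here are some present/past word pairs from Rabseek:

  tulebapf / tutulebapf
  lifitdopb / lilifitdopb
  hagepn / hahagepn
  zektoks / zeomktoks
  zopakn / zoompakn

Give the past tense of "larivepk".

lalarivepk

hagepn and zopakn both end in -n yet inflect differently (hahagepn, zoompakn), so the final letter is not what conditions the rule; the second-to-last letter is.
"larivepk" has second-to-last letter 'p'. The stems whose second-to-last letter is 'p' (tulebapf → tutulebapf, lifitdopb → lilifitdopb, hagepn → hahagepn) repeat the first consonant+vowel as a prefix.
The other pattern: stems whose second-to-last letter is 'k' insert -om- after the first vowel.
So larivepk → lalarivepk.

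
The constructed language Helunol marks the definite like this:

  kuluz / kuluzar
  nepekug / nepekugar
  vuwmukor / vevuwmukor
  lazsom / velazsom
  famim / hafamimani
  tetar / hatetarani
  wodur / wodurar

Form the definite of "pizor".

wodur and vuwmukor both end in -r yet inflect differently (wodurar, vevuwmukor), so the final letter is not what conditions the rule; the last vowel is.
"pizor" has last vowel 'o'. The stems whose last vowel is 'o' (lazsom → velazsom, vuwmukor → vevuwmukor) add the prefix ve-.
The other patterns: stems whose last vowel is 'u' add -ar; stems whose last vowel is 'a' or 'i' add ha- … -ani around the stem.
So pizor → vepizor.

vepizor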